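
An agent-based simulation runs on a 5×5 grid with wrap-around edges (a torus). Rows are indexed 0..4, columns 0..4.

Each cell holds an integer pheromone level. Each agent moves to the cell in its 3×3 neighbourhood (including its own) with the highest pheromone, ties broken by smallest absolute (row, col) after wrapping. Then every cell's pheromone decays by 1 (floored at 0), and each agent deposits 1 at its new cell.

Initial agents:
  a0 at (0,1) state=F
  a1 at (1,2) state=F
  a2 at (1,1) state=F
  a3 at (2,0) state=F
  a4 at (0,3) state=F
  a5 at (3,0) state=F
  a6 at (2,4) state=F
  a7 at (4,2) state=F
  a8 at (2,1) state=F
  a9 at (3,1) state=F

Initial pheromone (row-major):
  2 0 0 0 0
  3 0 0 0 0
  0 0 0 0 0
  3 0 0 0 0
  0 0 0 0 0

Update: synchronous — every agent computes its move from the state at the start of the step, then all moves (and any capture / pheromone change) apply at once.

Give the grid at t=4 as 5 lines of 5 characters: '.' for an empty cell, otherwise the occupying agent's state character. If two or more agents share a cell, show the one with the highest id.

t=1: a0@(1,0) a1@(0,1) a2@(1,0) a3@(1,0) a4@(0,2) a5@(3,0) a6@(1,0) a7@(0,1) a8@(1,0) a9@(3,0) | pheromone: 1 2 1 0 0 / 7 0 0 0 0 / 0 0 0 0 0 / 4 0 0 0 0 / 0 0 0 0 0
t=2: a0@(1,0) a1@(1,0) a2@(1,0) a3@(1,0) a4@(0,1) a5@(3,0) a6@(1,0) a7@(1,0) a8@(1,0) a9@(3,0) | pheromone: 0 2 0 0 0 / 13 0 0 0 0 / 0 0 0 0 0 / 5 0 0 0 0 / 0 0 0 0 0
t=3: a0@(1,0) a1@(1,0) a2@(1,0) a3@(1,0) a4@(1,0) a5@(3,0) a6@(1,0) a7@(1,0) a8@(1,0) a9@(3,0) | pheromone: 0 1 0 0 0 / 20 0 0 0 0 / 0 0 0 0 0 / 6 0 0 0 0 / 0 0 0 0 0
t=4: a0@(1,0) a1@(1,0) a2@(1,0) a3@(1,0) a4@(1,0) a5@(3,0) a6@(1,0) a7@(1,0) a8@(1,0) a9@(3,0) | pheromone: 0 0 0 0 0 / 27 0 0 0 0 / 0 0 0 0 0 / 7 0 0 0 0 / 0 0 0 0 0

.....
F....
.....
F....
.....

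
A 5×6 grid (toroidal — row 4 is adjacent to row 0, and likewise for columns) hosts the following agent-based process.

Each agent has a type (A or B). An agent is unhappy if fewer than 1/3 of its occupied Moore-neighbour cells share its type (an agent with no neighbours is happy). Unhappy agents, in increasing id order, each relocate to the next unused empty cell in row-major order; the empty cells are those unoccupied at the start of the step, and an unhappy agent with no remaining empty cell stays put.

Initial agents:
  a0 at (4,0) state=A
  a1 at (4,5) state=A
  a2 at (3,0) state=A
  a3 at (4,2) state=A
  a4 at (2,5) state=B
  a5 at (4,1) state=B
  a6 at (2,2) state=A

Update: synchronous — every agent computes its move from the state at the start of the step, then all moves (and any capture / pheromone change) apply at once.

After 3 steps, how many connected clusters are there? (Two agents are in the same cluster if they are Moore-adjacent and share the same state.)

3

t=1: a0@(4,0):A a1@(4,5):A a2@(3,0):A a3@(0,0):A a4@(0,1):B a5@(0,2):B a6@(2,2):A
t=2: (unchanged — steady state)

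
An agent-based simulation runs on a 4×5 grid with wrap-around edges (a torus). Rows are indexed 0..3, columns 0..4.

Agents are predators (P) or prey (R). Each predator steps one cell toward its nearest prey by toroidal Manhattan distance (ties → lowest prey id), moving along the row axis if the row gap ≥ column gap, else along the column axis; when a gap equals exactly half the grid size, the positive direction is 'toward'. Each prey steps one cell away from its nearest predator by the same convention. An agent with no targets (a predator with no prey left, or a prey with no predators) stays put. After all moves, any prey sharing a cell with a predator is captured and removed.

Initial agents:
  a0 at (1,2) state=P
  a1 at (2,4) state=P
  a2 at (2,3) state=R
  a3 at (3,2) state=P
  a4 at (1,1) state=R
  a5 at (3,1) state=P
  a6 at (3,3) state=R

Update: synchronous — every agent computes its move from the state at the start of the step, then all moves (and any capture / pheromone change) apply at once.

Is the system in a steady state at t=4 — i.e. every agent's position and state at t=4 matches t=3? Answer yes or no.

t=1: a0@(1,1):P a1@(2,3):P a2@(2,2):R a3@(3,3):P a4@(1,0):R a5@(0,1):P a6@(3,4):R
t=2: a0@(1,0):P a1@(2,2):P a2@(2,1):R a3@(3,4):P a4@(1,4):R a5@(1,1):P a6@(3,0):R
t=3: a0@(1,4):P a1@(2,1):P a2@(2,0):R a3@(3,0):P a4@(1,3):R a5@(2,1):P a6@(3,1):R
t=4: a0@(1,3):P a1@(2,0):P a2@(2,4):R a3@(2,0):P a4@(1,2):R a5@(2,0):P a6@(0,1):R

no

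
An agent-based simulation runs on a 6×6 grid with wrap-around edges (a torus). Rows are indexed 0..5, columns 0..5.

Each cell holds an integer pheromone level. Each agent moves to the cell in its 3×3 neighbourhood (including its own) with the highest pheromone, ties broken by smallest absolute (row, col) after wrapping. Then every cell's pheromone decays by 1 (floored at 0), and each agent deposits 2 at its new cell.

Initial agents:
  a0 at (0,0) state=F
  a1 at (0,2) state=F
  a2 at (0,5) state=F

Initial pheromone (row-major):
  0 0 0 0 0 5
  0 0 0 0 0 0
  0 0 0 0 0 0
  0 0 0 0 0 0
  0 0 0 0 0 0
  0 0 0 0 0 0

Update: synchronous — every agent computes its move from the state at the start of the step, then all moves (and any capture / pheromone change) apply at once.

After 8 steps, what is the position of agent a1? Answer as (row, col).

t=1: a0@(0,5) a1@(0,1) a2@(0,5) | pheromone: 0 2 0 0 0 8 / 0 0 0 0 0 0 / 0 0 0 0 0 0 / 0 0 0 0 0 0 / 0 0 0 0 0 0 / 0 0 0 0 0 0
t=2: a0@(0,5) a1@(0,1) a2@(0,5) | pheromone: 0 3 0 0 0 11 / 0 0 0 0 0 0 / 0 0 0 0 0 0 / 0 0 0 0 0 0 / 0 0 0 0 0 0 / 0 0 0 0 0 0
t=3: a0@(0,5) a1@(0,1) a2@(0,5) | pheromone: 0 4 0 0 0 14 / 0 0 0 0 0 0 / 0 0 0 0 0 0 / 0 0 0 0 0 0 / 0 0 0 0 0 0 / 0 0 0 0 0 0
t=4: a0@(0,5) a1@(0,1) a2@(0,5) | pheromone: 0 5 0 0 0 17 / 0 0 0 0 0 0 / 0 0 0 0 0 0 / 0 0 0 0 0 0 / 0 0 0 0 0 0 / 0 0 0 0 0 0
t=5: a0@(0,5) a1@(0,1) a2@(0,5) | pheromone: 0 6 0 0 0 20 / 0 0 0 0 0 0 / 0 0 0 0 0 0 / 0 0 0 0 0 0 / 0 0 0 0 0 0 / 0 0 0 0 0 0
t=6: a0@(0,5) a1@(0,1) a2@(0,5) | pheromone: 0 7 0 0 0 23 / 0 0 0 0 0 0 / 0 0 0 0 0 0 / 0 0 0 0 0 0 / 0 0 0 0 0 0 / 0 0 0 0 0 0
t=7: a0@(0,5) a1@(0,1) a2@(0,5) | pheromone: 0 8 0 0 0 26 / 0 0 0 0 0 0 / 0 0 0 0 0 0 / 0 0 0 0 0 0 / 0 0 0 0 0 0 / 0 0 0 0 0 0
t=8: a0@(0,5) a1@(0,1) a2@(0,5) | pheromone: 0 9 0 0 0 29 / 0 0 0 0 0 0 / 0 0 0 0 0 0 / 0 0 0 0 0 0 / 0 0 0 0 0 0 / 0 0 0 0 0 0

(0, 1)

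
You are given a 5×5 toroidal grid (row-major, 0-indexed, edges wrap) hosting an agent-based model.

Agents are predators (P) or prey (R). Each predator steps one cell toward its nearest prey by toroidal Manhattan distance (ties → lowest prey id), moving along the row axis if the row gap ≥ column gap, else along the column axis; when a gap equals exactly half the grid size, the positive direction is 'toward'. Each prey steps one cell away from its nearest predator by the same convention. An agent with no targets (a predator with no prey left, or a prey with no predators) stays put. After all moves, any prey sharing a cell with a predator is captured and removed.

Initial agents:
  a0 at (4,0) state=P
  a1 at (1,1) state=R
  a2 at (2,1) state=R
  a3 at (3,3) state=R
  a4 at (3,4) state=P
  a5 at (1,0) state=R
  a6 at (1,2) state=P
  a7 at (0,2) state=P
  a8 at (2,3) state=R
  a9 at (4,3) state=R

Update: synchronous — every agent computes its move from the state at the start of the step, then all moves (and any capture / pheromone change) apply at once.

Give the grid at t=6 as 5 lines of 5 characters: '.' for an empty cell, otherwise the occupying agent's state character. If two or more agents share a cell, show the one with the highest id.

t=1: a0@(0,0):P a1@(1,0):R a2@(3,1):R a3@(3,2):R a4@(3,3):P a5@(2,0):R a6@(1,1):P a7@(1,2):P a8@(1,3):R a9@(4,2):R
t=2: a0@(1,0):P a1@(2,0):R a2@(3,0):R a3@(3,1):R a4@(3,2):P a5@(3,0):R a6@(1,0):P a7@(1,3):P a8@(1,4):R a9@(0,2):R
t=3: a0@(2,0):P a1@(3,0):R a2@(4,0):R a3@(3,0):R a4@(3,1):P a5@(4,0):R a6@(2,0):P a7@(1,4):P a8@(1,3):R a9@(1,2):R
t=4: a0@(3,0):P a1@(4,0):R a2@(0,0):R a3@(4,0):R a4@(3,0):P a5@(0,0):R a6@(3,0):P a7@(1,3):P a8@(1,2):R a9@(1,1):R
t=5: a0@(4,0):P a1@(0,0):R a2@(1,0):R a3@(0,0):R a4@(4,0):P a5@(1,0):R a6@(4,0):P a7@(1,2):P a8@(1,1):R a9@(1,0):R
t=6: a0@(0,0):P a1@(1,0):R a2@(2,0):R a3@(1,0):R a4@(0,0):P a5@(2,0):R a6@(0,0):P a7@(1,1):P a8@(1,0):R a9@(2,0):R

P....
RP...
R....
.....
.....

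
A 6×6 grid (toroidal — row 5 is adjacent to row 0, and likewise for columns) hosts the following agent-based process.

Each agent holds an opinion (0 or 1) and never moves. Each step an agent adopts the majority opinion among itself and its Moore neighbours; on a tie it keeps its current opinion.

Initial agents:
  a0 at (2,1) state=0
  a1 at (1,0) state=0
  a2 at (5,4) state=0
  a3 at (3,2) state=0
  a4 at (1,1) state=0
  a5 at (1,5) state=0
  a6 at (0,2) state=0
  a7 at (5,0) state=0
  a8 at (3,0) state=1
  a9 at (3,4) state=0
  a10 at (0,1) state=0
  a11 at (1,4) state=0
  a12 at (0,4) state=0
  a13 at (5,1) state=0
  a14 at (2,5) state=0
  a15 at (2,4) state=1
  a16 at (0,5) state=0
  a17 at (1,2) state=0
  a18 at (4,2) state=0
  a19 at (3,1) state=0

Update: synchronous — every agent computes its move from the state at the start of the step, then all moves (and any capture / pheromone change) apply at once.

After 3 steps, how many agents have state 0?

t=1: a0@(2,1):0 a1@(1,0):0 a2@(5,4):0 a3@(3,2):0 a4@(1,1):0 a5@(1,5):0 a6@(0,2):0 a7@(5,0):0 a8@(3,0):0 a9@(3,4):0 a10@(0,1):0 a11@(1,4):0 a12@(0,4):0 a13@(5,1):0 a14@(2,5):0 a15@(2,4):0 a16@(0,5):0 a17@(1,2):0 a18@(4,2):0 a19@(3,1):0
t=2: (unchanged — steady state)

20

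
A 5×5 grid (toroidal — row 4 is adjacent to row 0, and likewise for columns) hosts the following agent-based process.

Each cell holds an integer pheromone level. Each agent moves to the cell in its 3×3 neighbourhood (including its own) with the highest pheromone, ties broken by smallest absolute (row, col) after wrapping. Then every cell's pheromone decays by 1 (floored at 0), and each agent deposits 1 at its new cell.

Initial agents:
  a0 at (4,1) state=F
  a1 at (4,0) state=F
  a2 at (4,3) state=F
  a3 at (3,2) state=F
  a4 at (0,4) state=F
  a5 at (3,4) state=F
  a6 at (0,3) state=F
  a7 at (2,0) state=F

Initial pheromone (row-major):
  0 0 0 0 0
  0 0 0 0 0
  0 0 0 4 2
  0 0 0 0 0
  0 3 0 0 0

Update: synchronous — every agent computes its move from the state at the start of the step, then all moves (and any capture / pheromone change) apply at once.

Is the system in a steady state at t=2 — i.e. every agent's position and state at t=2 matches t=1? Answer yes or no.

no

t=1: a0@(4,1) a1@(4,1) a2@(0,2) a3@(2,3) a4@(0,0) a5@(2,3) a6@(0,2) a7@(2,4) | pheromone: 1 0 2 0 0 / 0 0 0 0 0 / 0 0 0 5 2 / 0 0 0 0 0 / 0 4 0 0 0
t=2: a0@(4,1) a1@(4,1) a2@(4,1) a3@(2,3) a4@(4,1) a5@(2,3) a6@(4,1) a7@(2,3) | pheromone: 0 0 1 0 0 / 0 0 0 0 0 / 0 0 0 7 1 / 0 0 0 0 0 / 0 8 0 0 0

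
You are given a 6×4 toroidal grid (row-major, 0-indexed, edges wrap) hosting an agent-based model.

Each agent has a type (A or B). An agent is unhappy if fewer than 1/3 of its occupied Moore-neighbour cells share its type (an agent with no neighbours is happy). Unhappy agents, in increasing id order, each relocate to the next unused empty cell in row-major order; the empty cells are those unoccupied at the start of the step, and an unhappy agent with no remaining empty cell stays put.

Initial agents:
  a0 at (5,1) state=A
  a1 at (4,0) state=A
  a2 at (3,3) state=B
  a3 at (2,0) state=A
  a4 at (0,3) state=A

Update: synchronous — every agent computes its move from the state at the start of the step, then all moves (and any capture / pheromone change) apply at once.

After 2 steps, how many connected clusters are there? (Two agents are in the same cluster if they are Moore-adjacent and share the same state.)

t=1: a0@(5,1):A a1@(4,0):A a2@(0,0):B a3@(0,1):A a4@(0,3):A
t=2: a0@(5,1):A a1@(4,0):A a2@(0,2):B a3@(0,1):A a4@(1,0):A

2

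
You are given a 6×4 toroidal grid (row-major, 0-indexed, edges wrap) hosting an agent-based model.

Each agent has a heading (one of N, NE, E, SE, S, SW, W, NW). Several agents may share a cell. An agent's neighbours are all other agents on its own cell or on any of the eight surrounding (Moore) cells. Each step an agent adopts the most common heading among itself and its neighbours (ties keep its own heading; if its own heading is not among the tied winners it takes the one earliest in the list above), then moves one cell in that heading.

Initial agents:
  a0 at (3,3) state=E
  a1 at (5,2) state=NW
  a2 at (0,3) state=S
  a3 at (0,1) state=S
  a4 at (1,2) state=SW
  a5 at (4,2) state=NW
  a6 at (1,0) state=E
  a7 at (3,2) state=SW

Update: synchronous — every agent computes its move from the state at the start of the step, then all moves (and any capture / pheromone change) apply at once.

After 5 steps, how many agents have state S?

1

t=1: a0@(3,0):E a1@(4,1):NW a2@(1,3):S a3@(1,1):S a4@(2,2):S a5@(3,1):NW a6@(2,0):S a7@(4,1):SW
t=2: a0@(2,3):NW a1@(3,0):NW a2@(2,3):S a3@(2,1):S a4@(3,2):S a5@(2,0):NW a6@(3,0):S a7@(3,0):NW
t=3: a0@(1,2):NW a1@(2,3):NW a2@(1,2):NW a3@(3,1):S a4@(4,2):S a5@(1,3):NW a6@(2,3):NW a7@(2,3):NW
t=4: a0@(0,1):NW a1@(1,2):NW a2@(0,1):NW a3@(4,1):S a4@(5,2):S a5@(0,2):NW a6@(1,2):NW a7@(1,2):NW
t=5: a0@(5,0):NW a1@(0,1):NW a2@(5,0):NW a3@(5,1):S a4@(4,1):NW a5@(5,1):NW a6@(0,1):NW a7@(0,1):NW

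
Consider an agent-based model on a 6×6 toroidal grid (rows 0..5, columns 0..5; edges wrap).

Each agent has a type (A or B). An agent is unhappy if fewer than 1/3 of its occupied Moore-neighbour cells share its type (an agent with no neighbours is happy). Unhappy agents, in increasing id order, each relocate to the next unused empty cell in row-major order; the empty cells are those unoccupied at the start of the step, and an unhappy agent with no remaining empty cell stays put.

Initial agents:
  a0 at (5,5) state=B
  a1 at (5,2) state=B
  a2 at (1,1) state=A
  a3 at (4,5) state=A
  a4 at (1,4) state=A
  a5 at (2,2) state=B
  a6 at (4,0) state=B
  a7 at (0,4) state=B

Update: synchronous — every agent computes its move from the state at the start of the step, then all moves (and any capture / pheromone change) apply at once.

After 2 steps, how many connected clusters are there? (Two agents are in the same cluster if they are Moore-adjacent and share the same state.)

t=1: a0@(5,5):B a1@(5,2):B a2@(0,0):A a3@(0,1):A a4@(0,2):A a5@(0,3):B a6@(4,0):B a7@(0,4):B
t=2: (unchanged — steady state)

2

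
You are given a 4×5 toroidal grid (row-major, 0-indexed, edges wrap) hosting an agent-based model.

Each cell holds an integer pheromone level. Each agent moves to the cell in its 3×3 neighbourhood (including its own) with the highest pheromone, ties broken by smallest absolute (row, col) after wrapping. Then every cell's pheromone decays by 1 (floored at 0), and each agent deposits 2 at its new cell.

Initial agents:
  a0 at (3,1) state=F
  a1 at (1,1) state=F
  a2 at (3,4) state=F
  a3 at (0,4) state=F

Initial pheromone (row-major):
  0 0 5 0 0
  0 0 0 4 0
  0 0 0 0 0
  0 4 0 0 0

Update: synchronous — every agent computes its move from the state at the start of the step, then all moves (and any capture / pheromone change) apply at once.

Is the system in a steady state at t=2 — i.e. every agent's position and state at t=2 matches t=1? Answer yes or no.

no

t=1: a0@(0,2) a1@(0,2) a2@(0,0) a3@(1,3) | pheromone: 2 0 8 0 0 / 0 0 0 5 0 / 0 0 0 0 0 / 0 3 0 0 0
t=2: a0@(0,2) a1@(0,2) a2@(3,1) a3@(0,2) | pheromone: 1 0 13 0 0 / 0 0 0 4 0 / 0 0 0 0 0 / 0 4 0 0 0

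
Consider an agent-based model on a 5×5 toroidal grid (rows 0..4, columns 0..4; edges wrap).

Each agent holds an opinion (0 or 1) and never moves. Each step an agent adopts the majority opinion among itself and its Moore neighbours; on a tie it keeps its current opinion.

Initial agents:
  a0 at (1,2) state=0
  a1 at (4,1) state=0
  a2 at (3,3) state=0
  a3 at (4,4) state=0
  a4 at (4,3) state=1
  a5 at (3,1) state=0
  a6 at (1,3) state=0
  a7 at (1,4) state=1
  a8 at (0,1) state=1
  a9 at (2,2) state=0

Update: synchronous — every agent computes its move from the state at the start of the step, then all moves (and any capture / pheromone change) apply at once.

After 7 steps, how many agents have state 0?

9

t=1: a0@(1,2):0 a1@(4,1):0 a2@(3,3):0 a3@(4,4):0 a4@(4,3):0 a5@(3,1):0 a6@(1,3):0 a7@(1,4):1 a8@(0,1):0 a9@(2,2):0
t=2: (unchanged — steady state)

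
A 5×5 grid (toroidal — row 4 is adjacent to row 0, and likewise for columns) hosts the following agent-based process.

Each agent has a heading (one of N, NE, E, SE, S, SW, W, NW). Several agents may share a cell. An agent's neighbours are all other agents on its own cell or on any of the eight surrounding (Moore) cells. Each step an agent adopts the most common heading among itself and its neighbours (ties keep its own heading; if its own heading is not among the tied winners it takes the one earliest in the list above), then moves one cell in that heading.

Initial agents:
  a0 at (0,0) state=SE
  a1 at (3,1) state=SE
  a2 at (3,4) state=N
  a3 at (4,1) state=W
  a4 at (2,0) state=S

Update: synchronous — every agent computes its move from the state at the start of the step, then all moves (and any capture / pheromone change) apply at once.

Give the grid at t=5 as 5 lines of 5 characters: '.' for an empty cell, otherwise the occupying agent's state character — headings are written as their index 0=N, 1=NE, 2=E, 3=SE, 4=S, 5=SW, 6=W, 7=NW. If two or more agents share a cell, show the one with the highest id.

t=1: a0@(1,1):SE a1@(4,2):SE a2@(2,4):N a3@(0,2):SE a4@(3,0):S
t=2: a0@(2,2):SE a1@(0,3):SE a2@(1,4):N a3@(1,3):SE a4@(4,0):S
t=3: a0@(3,3):SE a1@(1,4):SE a2@(2,0):SE a3@(2,4):SE a4@(0,0):S
t=4: a0@(4,4):SE a1@(2,0):SE a2@(3,1):SE a3@(3,0):SE a4@(1,0):S
t=5: a0@(0,0):SE a1@(3,1):SE a2@(4,2):SE a3@(4,1):SE a4@(2,0):S

3....
.....
4....
.3...
.33..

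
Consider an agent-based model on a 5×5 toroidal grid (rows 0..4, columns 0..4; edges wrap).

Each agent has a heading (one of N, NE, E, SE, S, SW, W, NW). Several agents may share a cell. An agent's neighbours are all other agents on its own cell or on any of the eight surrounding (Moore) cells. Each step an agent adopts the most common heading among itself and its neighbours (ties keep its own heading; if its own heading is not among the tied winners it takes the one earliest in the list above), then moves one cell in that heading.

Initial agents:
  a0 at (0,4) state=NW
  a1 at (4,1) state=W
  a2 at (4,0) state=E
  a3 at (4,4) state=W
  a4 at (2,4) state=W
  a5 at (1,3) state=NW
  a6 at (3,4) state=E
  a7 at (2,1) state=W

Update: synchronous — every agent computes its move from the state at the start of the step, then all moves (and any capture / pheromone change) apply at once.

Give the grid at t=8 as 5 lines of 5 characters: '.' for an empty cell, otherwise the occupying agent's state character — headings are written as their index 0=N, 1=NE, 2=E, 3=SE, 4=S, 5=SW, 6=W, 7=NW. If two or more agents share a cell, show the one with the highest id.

.....
.....
...22
..22.
..22.

t=1: a0@(4,3):NW a1@(4,0):W a2@(4,1):E a3@(4,0):E a4@(2,3):W a5@(0,2):NW a6@(3,0):E a7@(2,0):W
t=2: a0@(3,2):NW a1@(4,1):E a2@(4,2):E a3@(4,1):E a4@(2,2):W a5@(4,1):NW a6@(3,1):E a7@(2,4):W
t=3: a0@(3,3):E a1@(4,2):E a2@(4,3):E a3@(4,2):E a4@(2,1):W a5@(4,2):E a6@(3,2):E a7@(2,3):W
t=4: a0@(3,4):E a1@(4,3):E a2@(4,4):E a3@(4,3):E a4@(2,0):W a5@(4,3):E a6@(3,3):E a7@(2,4):E
t=5: a0@(3,0):E a1@(4,4):E a2@(4,0):E a3@(4,4):E a4@(2,1):E a5@(4,4):E a6@(3,4):E a7@(2,0):E
t=6: a0@(3,1):E a1@(4,0):E a2@(4,1):E a3@(4,0):E a4@(2,2):E a5@(4,0):E a6@(3,0):E a7@(2,1):E
t=7: a0@(3,2):E a1@(4,1):E a2@(4,2):E a3@(4,1):E a4@(2,3):E a5@(4,1):E a6@(3,1):E a7@(2,2):E
t=8: a0@(3,3):E a1@(4,2):E a2@(4,3):E a3@(4,2):E a4@(2,4):E a5@(4,2):E a6@(3,2):E a7@(2,3):E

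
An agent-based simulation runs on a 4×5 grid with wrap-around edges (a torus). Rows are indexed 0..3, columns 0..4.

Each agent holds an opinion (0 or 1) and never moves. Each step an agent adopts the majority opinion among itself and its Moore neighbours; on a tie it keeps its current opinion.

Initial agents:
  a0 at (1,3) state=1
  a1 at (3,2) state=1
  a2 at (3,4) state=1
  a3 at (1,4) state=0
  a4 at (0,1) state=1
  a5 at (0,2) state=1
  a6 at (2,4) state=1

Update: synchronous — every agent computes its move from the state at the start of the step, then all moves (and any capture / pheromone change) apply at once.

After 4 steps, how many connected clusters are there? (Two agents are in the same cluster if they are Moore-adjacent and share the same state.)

t=1: a0@(1,3):1 a1@(3,2):1 a2@(3,4):1 a3@(1,4):1 a4@(0,1):1 a5@(0,2):1 a6@(2,4):1
t=2: (unchanged — steady state)

1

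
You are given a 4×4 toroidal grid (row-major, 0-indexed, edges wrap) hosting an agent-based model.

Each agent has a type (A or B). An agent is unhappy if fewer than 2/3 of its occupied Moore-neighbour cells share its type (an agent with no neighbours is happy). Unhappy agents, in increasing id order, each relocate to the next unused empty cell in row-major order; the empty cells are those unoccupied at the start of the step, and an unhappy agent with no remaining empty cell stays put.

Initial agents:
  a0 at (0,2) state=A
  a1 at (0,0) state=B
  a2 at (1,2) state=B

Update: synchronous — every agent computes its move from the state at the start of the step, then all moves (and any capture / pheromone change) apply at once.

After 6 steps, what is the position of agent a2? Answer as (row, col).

t=1: a0@(0,1):A a1@(0,0):B a2@(0,3):B
t=2: a0@(0,2):A a1@(1,0):B a2@(0,3):B
t=3: a0@(0,0):A a1@(1,0):B a2@(0,1):B
t=4: a0@(0,2):A a1@(0,3):B a2@(1,1):B
t=5: a0@(0,0):A a1@(0,1):B a2@(1,0):B
t=6: a0@(0,2):A a1@(0,3):B a2@(1,1):B

(1, 1)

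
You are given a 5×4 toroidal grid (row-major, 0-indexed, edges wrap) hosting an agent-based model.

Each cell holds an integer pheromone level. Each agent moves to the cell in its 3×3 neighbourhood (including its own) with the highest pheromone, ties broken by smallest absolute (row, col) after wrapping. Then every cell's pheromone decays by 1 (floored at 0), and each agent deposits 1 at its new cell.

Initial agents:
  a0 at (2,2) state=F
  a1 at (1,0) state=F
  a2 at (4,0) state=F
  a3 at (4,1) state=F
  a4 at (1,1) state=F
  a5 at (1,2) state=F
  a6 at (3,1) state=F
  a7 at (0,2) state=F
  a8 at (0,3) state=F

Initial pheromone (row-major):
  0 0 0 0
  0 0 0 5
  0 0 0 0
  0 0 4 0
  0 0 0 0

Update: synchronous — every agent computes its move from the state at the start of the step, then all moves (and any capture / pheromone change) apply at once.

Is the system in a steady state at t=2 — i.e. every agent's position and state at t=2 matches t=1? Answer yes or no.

t=1: a0@(1,3) a1@(1,3) a2@(0,0) a3@(3,2) a4@(0,0) a5@(1,3) a6@(3,2) a7@(1,3) a8@(1,3) | pheromone: 2 0 0 0 / 0 0 0 9 / 0 0 0 0 / 0 0 5 0 / 0 0 0 0
t=2: a0@(1,3) a1@(1,3) a2@(1,3) a3@(3,2) a4@(1,3) a5@(1,3) a6@(3,2) a7@(1,3) a8@(1,3) | pheromone: 1 0 0 0 / 0 0 0 15 / 0 0 0 0 / 0 0 6 0 / 0 0 0 0

no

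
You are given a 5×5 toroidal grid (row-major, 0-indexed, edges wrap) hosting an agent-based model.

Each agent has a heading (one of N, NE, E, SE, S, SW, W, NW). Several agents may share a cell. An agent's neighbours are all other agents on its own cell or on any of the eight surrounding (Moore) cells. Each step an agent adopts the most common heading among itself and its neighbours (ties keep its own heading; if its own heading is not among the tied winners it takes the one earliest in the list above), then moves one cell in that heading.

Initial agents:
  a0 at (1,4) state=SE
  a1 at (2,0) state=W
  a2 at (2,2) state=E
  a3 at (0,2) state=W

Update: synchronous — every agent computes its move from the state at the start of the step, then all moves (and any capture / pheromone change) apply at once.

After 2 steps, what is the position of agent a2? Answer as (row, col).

(2, 4)

t=1: a0@(2,0):SE a1@(2,4):W a2@(2,3):E a3@(0,1):W
t=2: a0@(3,1):SE a1@(2,3):W a2@(2,4):E a3@(0,0):W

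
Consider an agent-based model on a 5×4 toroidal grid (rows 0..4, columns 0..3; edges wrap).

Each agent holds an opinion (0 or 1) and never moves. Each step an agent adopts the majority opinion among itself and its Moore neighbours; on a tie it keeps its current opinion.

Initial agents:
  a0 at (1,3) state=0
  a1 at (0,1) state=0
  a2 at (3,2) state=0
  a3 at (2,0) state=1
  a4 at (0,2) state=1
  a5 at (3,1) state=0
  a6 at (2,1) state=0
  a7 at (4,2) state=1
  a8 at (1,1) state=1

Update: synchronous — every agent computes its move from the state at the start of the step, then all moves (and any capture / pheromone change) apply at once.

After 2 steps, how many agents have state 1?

4

t=1: a0@(1,3):1 a1@(0,1):1 a2@(3,2):0 a3@(2,0):0 a4@(0,2):1 a5@(3,1):0 a6@(2,1):0 a7@(4,2):0 a8@(1,1):1
t=2: (unchanged — steady state)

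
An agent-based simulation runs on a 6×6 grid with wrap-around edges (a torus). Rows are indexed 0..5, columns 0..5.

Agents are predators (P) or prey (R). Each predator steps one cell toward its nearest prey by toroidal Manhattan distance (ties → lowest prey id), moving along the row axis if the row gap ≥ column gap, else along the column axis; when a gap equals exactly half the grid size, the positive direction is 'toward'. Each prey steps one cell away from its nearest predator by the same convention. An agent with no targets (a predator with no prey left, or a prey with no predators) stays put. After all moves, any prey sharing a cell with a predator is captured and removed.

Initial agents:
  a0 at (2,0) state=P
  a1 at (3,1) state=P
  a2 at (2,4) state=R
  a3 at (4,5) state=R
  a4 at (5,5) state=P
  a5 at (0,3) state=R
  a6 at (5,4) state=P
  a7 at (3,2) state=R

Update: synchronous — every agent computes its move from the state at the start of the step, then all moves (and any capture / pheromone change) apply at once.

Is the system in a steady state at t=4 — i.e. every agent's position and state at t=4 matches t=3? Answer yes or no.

no

t=1: a0@(2,5):P a1@(3,2):P a2@(2,3):R a3@(3,5):R a4@(4,5):P a5@(1,3):R a6@(4,4):P a7@(3,3):R
t=2: a0@(3,5):P a1@(3,3):P a2@(2,2):R a3@(4,5):R a4@(3,5):P a5@(1,2):R a6@(3,4):P
t=3: a0@(4,5):P a1@(2,3):P a2@(1,2):R a3@(5,5):R a4@(4,5):P a5@(0,2):R a6@(4,4):P
t=4: a0@(5,5):P a1@(1,3):P a2@(0,2):R a3@(0,5):R a4@(5,5):P a5@(5,2):R a6@(5,4):P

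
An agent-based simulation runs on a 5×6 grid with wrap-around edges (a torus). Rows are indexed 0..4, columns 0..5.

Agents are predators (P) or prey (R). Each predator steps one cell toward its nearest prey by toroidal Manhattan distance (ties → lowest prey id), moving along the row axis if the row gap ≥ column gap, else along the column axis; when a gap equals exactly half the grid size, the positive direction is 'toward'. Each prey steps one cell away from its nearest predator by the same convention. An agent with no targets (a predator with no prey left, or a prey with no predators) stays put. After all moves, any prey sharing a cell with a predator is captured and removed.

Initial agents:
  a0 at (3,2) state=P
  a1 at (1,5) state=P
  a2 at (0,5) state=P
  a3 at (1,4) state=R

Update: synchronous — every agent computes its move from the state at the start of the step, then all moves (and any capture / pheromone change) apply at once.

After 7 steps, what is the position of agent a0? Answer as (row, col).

(1, 2)

t=1: a0@(2,2):P a1@(1,4):P a2@(1,5):P a3@(1,3):R
t=2: a0@(1,2):P a1@(1,3):P a2@(1,4):P
t=3: (unchanged — steady state)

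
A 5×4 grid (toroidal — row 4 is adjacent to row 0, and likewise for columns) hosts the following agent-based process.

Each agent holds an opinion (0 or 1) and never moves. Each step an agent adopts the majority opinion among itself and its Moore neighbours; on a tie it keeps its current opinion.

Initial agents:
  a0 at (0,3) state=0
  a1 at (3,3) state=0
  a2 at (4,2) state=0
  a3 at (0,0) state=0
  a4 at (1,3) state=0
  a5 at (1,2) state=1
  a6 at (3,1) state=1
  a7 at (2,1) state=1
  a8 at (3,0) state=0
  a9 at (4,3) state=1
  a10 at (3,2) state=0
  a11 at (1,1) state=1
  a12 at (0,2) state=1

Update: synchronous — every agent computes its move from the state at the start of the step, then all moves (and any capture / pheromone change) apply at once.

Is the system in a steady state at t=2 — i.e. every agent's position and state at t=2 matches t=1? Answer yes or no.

no

t=1: a0@(0,3):0 a1@(3,3):0 a2@(4,2):0 a3@(0,0):0 a4@(1,3):0 a5@(1,2):1 a6@(3,1):0 a7@(2,1):1 a8@(3,0):1 a9@(4,3):0 a10@(3,2):0 a11@(1,1):1 a12@(0,2):1
t=2: a0@(0,3):0 a1@(3,3):0 a2@(4,2):0 a3@(0,0):0 a4@(1,3):0 a5@(1,2):1 a6@(3,1):0 a7@(2,1):1 a8@(3,0):0 a9@(4,3):0 a10@(3,2):0 a11@(1,1):1 a12@(0,2):0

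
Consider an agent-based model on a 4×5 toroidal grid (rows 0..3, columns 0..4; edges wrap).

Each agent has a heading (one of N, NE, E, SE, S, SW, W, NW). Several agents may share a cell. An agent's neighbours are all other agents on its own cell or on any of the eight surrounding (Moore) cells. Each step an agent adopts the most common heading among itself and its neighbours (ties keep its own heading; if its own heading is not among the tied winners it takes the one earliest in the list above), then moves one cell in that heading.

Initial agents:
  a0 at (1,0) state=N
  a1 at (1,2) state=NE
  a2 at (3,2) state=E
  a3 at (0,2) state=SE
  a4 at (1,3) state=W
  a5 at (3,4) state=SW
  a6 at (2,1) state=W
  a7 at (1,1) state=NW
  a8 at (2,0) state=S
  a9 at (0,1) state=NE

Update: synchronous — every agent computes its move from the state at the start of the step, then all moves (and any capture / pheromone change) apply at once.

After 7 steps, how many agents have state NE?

t=1: a0@(0,0):N a1@(0,3):NE a2@(3,3):E a3@(3,3):NE a4@(1,2):W a5@(0,3):SW a6@(2,0):W a7@(0,2):NE a8@(3,0):S a9@(3,2):NE
t=2: a0@(3,0):N a1@(3,4):NE a2@(2,4):NE a3@(2,4):NE a4@(0,3):NE a5@(3,4):NE a6@(2,4):W a7@(3,3):NE a8@(0,0):S a9@(2,3):NE
t=3: a0@(2,1):NE a1@(2,0):NE a2@(1,0):NE a3@(1,0):NE a4@(3,4):NE a5@(2,0):NE a6@(1,0):NE a7@(2,4):NE a8@(3,1):NE a9@(1,4):NE
t=4: a0@(1,2):NE a1@(1,1):NE a2@(0,1):NE a3@(0,1):NE a4@(2,0):NE a5@(1,1):NE a6@(0,1):NE a7@(1,0):NE a8@(2,2):NE a9@(0,0):NE
t=5: a0@(0,3):NE a1@(0,2):NE a2@(3,2):NE a3@(3,2):NE a4@(1,1):NE a5@(0,2):NE a6@(3,2):NE a7@(0,1):NE a8@(1,3):NE a9@(3,1):NE
t=6: a0@(3,4):NE a1@(3,3):NE a2@(2,3):NE a3@(2,3):NE a4@(0,2):NE a5@(3,3):NE a6@(2,3):NE a7@(3,2):NE a8@(0,4):NE a9@(2,2):NE
t=7: a0@(2,0):NE a1@(2,4):NE a2@(1,4):NE a3@(1,4):NE a4@(3,3):NE a5@(2,4):NE a6@(1,4):NE a7@(2,3):NE a8@(3,0):NE a9@(1,3):NE

10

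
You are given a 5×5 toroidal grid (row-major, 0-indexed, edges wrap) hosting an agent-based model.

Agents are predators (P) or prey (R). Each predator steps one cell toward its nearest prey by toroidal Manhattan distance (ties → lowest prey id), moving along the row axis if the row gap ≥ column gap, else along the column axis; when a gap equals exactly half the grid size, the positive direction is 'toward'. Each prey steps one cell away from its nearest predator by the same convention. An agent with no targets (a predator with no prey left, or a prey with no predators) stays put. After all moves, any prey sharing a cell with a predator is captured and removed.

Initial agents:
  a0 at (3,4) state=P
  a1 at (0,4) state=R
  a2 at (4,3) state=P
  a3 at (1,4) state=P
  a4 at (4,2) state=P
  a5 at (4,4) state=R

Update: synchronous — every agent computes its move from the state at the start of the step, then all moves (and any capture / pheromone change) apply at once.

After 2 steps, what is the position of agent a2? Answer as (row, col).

t=1: a0@(4,4):P a2@(4,4):P a3@(0,4):P a4@(4,3):P
t=2: (unchanged — steady state)

(4, 4)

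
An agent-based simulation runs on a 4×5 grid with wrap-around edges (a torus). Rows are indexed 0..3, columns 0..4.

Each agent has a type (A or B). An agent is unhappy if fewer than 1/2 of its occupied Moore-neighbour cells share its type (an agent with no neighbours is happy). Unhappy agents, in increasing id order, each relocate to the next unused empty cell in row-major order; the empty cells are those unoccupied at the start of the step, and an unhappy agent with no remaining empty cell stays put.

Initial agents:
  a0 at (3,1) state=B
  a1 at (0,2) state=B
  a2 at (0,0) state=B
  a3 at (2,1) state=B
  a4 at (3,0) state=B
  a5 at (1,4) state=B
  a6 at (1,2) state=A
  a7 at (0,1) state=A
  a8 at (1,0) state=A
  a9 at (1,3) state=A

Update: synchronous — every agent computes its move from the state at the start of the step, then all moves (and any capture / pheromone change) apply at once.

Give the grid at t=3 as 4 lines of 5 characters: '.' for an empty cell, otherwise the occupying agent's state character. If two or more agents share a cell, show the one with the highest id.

BB..B
BAAA.
..A..
BB...

t=1: a0@(3,1):B a1@(0,3):B a2@(0,0):B a3@(2,1):B a4@(3,0):B a5@(0,4):B a6@(1,2):A a7@(1,1):A a8@(2,0):A a9@(2,2):A
t=2: a0@(3,1):B a1@(0,3):B a2@(0,0):B a3@(0,1):B a4@(3,0):B a5@(0,4):B a6@(1,2):A a7@(1,1):A a8@(0,2):A a9@(2,2):A
t=3: a0@(3,1):B a1@(1,0):B a2@(0,0):B a3@(0,1):B a4@(3,0):B a5@(0,4):B a6@(1,2):A a7@(1,1):A a8@(1,3):A a9@(2,2):A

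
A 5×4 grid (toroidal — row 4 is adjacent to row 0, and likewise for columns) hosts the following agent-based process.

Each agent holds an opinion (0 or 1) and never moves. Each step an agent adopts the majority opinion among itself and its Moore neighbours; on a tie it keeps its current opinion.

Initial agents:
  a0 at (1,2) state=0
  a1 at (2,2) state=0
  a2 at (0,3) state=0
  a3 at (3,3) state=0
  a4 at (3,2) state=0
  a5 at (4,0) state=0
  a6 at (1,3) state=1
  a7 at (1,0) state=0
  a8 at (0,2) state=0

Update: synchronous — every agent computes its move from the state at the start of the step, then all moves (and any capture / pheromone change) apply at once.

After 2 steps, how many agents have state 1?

0

t=1: a0@(1,2):0 a1@(2,2):0 a2@(0,3):0 a3@(3,3):0 a4@(3,2):0 a5@(4,0):0 a6@(1,3):0 a7@(1,0):0 a8@(0,2):0
t=2: (unchanged — steady state)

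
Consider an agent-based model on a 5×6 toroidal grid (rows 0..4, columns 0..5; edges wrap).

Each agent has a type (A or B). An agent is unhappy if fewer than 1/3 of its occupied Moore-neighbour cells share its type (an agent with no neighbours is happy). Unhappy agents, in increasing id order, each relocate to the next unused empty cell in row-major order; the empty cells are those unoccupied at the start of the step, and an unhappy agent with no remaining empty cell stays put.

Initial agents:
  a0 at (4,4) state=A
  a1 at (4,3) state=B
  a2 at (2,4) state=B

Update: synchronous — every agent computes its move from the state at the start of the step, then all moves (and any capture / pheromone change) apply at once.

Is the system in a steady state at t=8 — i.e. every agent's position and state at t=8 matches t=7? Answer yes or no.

t=1: a0@(0,0):A a1@(0,1):B a2@(2,4):B
t=2: a0@(0,2):A a1@(0,3):B a2@(2,4):B
t=3: a0@(0,0):A a1@(0,1):B a2@(2,4):B
t=4: a0@(0,2):A a1@(0,3):B a2@(2,4):B
t=5: a0@(0,0):A a1@(0,1):B a2@(2,4):B
t=6: a0@(0,2):A a1@(0,3):B a2@(2,4):B
t=7: a0@(0,0):A a1@(0,1):B a2@(2,4):B
t=8: a0@(0,2):A a1@(0,3):B a2@(2,4):B

no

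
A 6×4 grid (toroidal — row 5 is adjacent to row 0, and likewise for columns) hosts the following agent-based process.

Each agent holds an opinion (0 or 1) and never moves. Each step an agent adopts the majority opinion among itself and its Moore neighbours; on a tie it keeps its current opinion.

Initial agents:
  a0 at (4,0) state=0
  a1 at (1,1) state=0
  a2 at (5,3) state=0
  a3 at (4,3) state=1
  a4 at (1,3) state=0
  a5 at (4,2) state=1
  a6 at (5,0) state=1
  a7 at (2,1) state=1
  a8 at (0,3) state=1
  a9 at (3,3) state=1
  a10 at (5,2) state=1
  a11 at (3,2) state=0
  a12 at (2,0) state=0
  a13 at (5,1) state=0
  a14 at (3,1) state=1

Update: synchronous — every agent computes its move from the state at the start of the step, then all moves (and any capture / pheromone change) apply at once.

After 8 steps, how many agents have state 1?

11

t=1: a0@(4,0):1 a1@(1,1):0 a2@(5,3):1 a3@(4,3):1 a4@(1,3):0 a5@(4,2):1 a6@(5,0):1 a7@(2,1):0 a8@(0,3):1 a9@(3,3):1 a10@(5,2):1 a11@(3,2):1 a12@(2,0):0 a13@(5,1):1 a14@(3,1):1
t=2: (unchanged — steady state)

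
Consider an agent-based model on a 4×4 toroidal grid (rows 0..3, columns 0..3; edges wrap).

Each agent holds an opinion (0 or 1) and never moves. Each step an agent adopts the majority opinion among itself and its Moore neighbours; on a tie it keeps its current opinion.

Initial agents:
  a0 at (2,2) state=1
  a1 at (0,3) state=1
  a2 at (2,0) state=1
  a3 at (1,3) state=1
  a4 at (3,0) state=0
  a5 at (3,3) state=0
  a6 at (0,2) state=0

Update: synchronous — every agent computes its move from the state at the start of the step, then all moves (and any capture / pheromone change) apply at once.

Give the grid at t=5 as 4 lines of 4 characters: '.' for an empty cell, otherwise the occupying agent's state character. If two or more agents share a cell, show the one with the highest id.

t=1: a0@(2,2):1 a1@(0,3):0 a2@(2,0):1 a3@(1,3):1 a4@(3,0):0 a5@(3,3):0 a6@(0,2):0
t=2: (unchanged — steady state)

..00
...1
1.1.
0..0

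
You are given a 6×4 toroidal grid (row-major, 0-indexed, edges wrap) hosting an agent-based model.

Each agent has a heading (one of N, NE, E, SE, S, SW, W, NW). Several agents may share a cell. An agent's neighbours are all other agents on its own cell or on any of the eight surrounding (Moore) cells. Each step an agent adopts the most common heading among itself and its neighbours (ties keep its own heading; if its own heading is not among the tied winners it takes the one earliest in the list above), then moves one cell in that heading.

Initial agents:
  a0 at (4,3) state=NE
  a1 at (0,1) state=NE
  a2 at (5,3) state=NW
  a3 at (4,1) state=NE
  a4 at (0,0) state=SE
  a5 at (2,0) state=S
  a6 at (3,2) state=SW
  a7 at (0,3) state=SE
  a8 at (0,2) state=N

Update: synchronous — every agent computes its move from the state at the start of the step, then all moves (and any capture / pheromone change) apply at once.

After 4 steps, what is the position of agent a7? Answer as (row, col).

t=1: a0@(3,0):NE a1@(5,2):NE a2@(0,0):SE a3@(3,2):NE a4@(1,1):SE a5@(3,0):S a6@(2,3):NE a7@(1,0):SE a8@(5,2):N
t=2: a0@(2,1):NE a1@(4,3):NE a2@(1,1):SE a3@(2,3):NE a4@(2,2):SE a5@(2,1):NE a6@(1,0):NE a7@(2,1):SE a8@(4,2):N
t=3: a0@(1,2):NE a1@(3,0):NE a2@(2,2):SE a3@(1,0):NE a4@(3,3):SE a5@(1,2):NE a6@(0,1):NE a7@(3,2):SE a8@(3,2):N
t=4: a0@(0,3):NE a1@(2,1):NE a2@(3,3):SE a3@(0,1):NE a4@(4,0):SE a5@(0,3):NE a6@(5,2):NE a7@(4,3):SE a8@(4,3):SE

(4, 3)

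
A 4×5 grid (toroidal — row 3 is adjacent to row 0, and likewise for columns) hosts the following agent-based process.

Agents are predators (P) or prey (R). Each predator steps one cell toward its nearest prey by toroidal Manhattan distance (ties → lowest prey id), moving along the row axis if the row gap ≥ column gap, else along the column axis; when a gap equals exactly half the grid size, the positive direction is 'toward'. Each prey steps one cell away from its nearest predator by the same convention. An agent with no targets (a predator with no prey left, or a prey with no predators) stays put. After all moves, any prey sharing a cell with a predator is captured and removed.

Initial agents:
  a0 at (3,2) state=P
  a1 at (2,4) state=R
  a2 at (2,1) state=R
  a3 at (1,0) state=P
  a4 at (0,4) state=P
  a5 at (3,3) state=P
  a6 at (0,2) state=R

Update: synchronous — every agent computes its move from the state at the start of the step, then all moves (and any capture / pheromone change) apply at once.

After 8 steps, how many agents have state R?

3

t=1: a0@(0,2):P a1@(3,4):R a2@(1,1):R a3@(2,0):P a4@(1,4):P a5@(2,3):P a6@(1,2):R
t=2: a0@(1,2):P a1@(0,4):R a2@(2,1):R a3@(3,0):P a4@(2,4):P a5@(3,3):P a6@(2,2):R
t=3: a0@(2,2):P a1@(1,4):R a2@(3,1):R a3@(0,0):P a4@(3,4):P a5@(0,3):P a6@(3,2):R
t=4: a0@(3,2):P a1@(2,4):R a2@(0,1):R a3@(1,0):P a4@(0,4):P a5@(1,3):P a6@(0,2):R
t=5: a0@(0,2):P a1@(3,4):R a2@(1,1):R a3@(2,0):P a4@(1,4):P a5@(2,3):P a6@(1,2):R
t=6: a0@(1,2):P a1@(0,4):R a2@(2,1):R a3@(3,0):P a4@(2,4):P a5@(3,3):P a6@(2,2):R
t=7: a0@(2,2):P a1@(1,4):R a2@(3,1):R a3@(0,0):P a4@(3,4):P a5@(0,3):P a6@(3,2):R
t=8: a0@(3,2):P a1@(2,4):R a2@(0,1):R a3@(1,0):P a4@(0,4):P a5@(1,3):P a6@(0,2):R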